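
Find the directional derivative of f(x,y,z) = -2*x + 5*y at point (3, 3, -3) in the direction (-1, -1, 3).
-3*sqrt(11)/11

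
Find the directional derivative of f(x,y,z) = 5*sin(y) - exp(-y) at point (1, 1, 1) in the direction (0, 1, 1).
sqrt(2)*(1 + 5*E*cos(1))*exp(-1)/2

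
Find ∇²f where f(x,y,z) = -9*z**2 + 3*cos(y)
-3*cos(y) - 18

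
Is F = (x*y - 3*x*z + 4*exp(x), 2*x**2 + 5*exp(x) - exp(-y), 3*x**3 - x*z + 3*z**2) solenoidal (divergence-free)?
No, ∇·F = -x + y + 3*z + 4*exp(x) + exp(-y)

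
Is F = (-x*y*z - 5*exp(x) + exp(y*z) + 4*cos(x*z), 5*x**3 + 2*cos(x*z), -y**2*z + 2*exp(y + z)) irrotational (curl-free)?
No, ∇×F = (2*x*sin(x*z) - 2*y*z + 2*exp(y + z), -x*y - 4*x*sin(x*z) + y*exp(y*z), 15*x**2 + x*z - z*exp(y*z) - 2*z*sin(x*z))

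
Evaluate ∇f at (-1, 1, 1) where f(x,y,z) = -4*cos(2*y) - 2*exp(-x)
(2*E, 8*sin(2), 0)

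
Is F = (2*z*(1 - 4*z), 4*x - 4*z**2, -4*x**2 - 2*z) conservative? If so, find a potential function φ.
No, ∇×F = (8*z, 8*x - 16*z + 2, 4) ≠ 0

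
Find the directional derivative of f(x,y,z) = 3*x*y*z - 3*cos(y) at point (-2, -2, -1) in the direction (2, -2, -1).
-4 + 2*sin(2)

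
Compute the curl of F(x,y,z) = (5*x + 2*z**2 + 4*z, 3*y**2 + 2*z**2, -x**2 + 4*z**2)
(-4*z, 2*x + 4*z + 4, 0)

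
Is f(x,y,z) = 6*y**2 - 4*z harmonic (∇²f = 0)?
No, ∇²f = 12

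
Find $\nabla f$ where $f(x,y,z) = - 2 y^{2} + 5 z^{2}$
(0, -4*y, 10*z)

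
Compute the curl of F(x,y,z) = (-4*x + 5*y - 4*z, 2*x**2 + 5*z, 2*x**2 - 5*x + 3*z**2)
(-5, 1 - 4*x, 4*x - 5)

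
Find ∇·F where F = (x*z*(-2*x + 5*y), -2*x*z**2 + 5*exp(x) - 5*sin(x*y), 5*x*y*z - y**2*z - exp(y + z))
5*x*y - 4*x*z - 5*x*cos(x*y) - y**2 + 5*y*z - exp(y + z)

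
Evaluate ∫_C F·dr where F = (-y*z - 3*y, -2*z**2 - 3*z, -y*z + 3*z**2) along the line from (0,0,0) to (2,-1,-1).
5/6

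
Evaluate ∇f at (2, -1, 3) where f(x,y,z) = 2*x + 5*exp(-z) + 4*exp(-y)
(2, -4*E, -5*exp(-3))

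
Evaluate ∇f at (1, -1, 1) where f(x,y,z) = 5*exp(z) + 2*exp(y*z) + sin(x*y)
(-cos(1), cos(1) + 2*exp(-1), (-2 + 5*exp(2))*exp(-1))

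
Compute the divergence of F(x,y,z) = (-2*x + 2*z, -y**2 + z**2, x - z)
-2*y - 3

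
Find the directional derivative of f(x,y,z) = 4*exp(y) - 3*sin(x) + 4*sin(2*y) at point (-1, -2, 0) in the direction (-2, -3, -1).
3*sqrt(14)*(-2 + exp(2)*cos(1) - 4*exp(2)*cos(4))*exp(-2)/7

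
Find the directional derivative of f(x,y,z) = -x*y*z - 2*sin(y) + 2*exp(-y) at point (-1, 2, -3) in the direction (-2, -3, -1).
sqrt(14)*(-5*exp(2) + 6*exp(2)*cos(2) + 6)*exp(-2)/14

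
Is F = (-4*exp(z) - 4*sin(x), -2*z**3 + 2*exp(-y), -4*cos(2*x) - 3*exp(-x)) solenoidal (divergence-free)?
No, ∇·F = -4*cos(x) - 2*exp(-y)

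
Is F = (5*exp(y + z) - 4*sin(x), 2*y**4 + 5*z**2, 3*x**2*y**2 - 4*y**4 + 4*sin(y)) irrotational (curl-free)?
No, ∇×F = (6*x**2*y - 16*y**3 - 10*z + 4*cos(y), -6*x*y**2 + 5*exp(y + z), -5*exp(y + z))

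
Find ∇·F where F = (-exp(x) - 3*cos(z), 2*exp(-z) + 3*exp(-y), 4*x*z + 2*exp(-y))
4*x - exp(x) - 3*exp(-y)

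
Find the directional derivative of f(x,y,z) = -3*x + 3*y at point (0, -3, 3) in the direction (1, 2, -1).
sqrt(6)/2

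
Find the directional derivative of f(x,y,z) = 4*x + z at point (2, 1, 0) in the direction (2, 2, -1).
7/3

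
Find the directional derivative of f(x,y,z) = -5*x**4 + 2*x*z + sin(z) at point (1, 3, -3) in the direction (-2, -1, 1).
sqrt(6)*(cos(3) + 54)/6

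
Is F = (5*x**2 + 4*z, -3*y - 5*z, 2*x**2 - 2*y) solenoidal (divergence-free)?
No, ∇·F = 10*x - 3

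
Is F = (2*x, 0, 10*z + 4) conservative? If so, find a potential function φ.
Yes, F is conservative. φ = x**2 + 5*z**2 + 4*z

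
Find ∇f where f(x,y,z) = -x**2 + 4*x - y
(4 - 2*x, -1, 0)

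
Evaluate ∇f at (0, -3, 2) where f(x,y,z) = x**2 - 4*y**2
(0, 24, 0)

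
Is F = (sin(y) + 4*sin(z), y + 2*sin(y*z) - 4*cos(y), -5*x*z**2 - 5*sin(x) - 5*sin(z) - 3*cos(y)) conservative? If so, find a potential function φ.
No, ∇×F = (-2*y*cos(y*z) + 3*sin(y), 5*z**2 + 5*cos(x) + 4*cos(z), -cos(y)) ≠ 0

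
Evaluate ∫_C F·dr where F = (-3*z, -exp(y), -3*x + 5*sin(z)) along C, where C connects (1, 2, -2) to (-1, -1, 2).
-(1 - exp(3))*exp(-1)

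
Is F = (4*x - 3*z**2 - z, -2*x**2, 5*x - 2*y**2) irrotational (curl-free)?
No, ∇×F = (-4*y, -6*z - 6, -4*x)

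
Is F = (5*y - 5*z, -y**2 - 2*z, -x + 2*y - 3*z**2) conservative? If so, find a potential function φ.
No, ∇×F = (4, -4, -5) ≠ 0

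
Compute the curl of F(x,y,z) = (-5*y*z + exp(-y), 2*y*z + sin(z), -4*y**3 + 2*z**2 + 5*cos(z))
(-12*y**2 - 2*y - cos(z), -5*y, 5*z + exp(-y))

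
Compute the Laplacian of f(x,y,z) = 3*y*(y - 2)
6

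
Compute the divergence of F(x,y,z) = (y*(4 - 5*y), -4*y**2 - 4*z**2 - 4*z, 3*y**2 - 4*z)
-8*y - 4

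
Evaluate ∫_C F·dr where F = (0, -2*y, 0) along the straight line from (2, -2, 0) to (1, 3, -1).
-5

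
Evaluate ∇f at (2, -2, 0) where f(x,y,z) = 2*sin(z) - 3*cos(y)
(0, -3*sin(2), 2)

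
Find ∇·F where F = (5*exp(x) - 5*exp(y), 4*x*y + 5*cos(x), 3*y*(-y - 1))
4*x + 5*exp(x)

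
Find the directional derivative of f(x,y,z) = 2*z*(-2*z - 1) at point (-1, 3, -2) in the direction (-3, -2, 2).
28*sqrt(17)/17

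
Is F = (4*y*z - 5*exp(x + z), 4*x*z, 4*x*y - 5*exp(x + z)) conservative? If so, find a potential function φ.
Yes, F is conservative. φ = 4*x*y*z - 5*exp(x + z)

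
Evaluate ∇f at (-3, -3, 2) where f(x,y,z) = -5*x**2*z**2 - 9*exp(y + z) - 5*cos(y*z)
(120, -9*exp(-1) - 10*sin(6), -180 + 15*sin(6) - 9*exp(-1))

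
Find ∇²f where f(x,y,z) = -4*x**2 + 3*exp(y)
3*exp(y) - 8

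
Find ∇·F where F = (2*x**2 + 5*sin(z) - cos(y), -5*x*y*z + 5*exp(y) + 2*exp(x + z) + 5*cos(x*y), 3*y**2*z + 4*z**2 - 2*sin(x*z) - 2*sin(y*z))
-5*x*z - 5*x*sin(x*y) - 2*x*cos(x*z) + 4*x + 3*y**2 - 2*y*cos(y*z) + 8*z + 5*exp(y)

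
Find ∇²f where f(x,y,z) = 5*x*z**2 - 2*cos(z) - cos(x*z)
x**2*cos(x*z) + 10*x + z**2*cos(x*z) + 2*cos(z)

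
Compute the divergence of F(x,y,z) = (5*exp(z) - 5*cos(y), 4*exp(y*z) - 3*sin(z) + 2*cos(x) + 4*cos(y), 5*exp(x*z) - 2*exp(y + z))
5*x*exp(x*z) + 4*z*exp(y*z) - 2*exp(y + z) - 4*sin(y)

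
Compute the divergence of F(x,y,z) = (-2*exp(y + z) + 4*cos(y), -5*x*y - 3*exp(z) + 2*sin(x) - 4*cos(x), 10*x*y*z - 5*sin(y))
5*x*(2*y - 1)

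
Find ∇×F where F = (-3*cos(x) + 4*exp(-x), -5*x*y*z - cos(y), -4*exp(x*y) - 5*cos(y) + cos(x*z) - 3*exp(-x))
(5*x*y - 4*x*exp(x*y) + 5*sin(y), 4*y*exp(x*y) + z*sin(x*z) - 3*exp(-x), -5*y*z)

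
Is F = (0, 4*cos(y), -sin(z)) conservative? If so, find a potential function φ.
Yes, F is conservative. φ = 4*sin(y) + cos(z)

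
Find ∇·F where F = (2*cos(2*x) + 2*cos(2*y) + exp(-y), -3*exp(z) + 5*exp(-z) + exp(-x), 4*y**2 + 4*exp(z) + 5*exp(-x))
4*exp(z) - 4*sin(2*x)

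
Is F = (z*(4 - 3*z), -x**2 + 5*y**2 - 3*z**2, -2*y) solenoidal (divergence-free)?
No, ∇·F = 10*y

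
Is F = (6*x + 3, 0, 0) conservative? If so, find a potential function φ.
Yes, F is conservative. φ = 3*x*(x + 1)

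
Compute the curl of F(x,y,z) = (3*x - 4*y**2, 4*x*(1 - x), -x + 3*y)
(3, 1, -8*x + 8*y + 4)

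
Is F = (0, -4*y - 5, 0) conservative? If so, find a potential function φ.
Yes, F is conservative. φ = y*(-2*y - 5)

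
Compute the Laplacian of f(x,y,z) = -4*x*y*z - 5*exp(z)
-5*exp(z)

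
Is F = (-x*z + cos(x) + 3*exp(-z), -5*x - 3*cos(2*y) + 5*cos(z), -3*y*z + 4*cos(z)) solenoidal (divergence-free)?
No, ∇·F = -3*y - z - sin(x) + 6*sin(2*y) - 4*sin(z)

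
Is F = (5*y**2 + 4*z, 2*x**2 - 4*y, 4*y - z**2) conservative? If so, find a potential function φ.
No, ∇×F = (4, 4, 4*x - 10*y) ≠ 0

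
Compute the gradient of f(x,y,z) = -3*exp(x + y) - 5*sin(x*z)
(-5*z*cos(x*z) - 3*exp(x + y), -3*exp(x + y), -5*x*cos(x*z))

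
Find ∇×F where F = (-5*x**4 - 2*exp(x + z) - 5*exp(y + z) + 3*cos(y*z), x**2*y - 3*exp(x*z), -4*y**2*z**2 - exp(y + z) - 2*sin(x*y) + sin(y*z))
(3*x*exp(x*z) - 2*x*cos(x*y) - 8*y*z**2 + z*cos(y*z) - exp(y + z), -3*y*sin(y*z) + 2*y*cos(x*y) - 2*exp(x + z) - 5*exp(y + z), 2*x*y - 3*z*exp(x*z) + 3*z*sin(y*z) + 5*exp(y + z))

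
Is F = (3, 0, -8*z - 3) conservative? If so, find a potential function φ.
Yes, F is conservative. φ = 3*x - 4*z**2 - 3*z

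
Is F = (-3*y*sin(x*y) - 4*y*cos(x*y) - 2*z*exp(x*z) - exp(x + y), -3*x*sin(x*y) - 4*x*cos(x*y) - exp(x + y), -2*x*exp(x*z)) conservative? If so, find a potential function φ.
Yes, F is conservative. φ = -2*exp(x*z) - exp(x + y) - 4*sin(x*y) + 3*cos(x*y)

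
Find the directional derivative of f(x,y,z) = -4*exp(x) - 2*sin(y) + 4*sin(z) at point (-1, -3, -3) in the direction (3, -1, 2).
sqrt(14)*(5*E*cos(3) - 6)*exp(-1)/7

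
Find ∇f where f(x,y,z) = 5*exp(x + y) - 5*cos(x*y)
(5*y*sin(x*y) + 5*exp(x + y), 5*x*sin(x*y) + 5*exp(x + y), 0)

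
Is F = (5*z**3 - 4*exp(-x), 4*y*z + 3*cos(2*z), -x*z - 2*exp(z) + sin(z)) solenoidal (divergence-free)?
No, ∇·F = -x + 4*z - 2*exp(z) + cos(z) + 4*exp(-x)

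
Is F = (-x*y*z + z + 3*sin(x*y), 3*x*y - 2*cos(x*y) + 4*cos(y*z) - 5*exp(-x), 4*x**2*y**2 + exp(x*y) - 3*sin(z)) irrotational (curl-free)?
No, ∇×F = (8*x**2*y + x*exp(x*y) + 4*y*sin(y*z), -8*x*y**2 - x*y - y*exp(x*y) + 1, x*z - 3*x*cos(x*y) + 2*y*sin(x*y) + 3*y + 5*exp(-x))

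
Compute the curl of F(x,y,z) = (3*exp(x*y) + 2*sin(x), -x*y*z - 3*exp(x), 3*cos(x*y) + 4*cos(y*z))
(x*y - 3*x*sin(x*y) - 4*z*sin(y*z), 3*y*sin(x*y), -3*x*exp(x*y) - y*z - 3*exp(x))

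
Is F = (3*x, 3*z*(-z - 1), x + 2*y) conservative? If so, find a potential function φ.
No, ∇×F = (6*z + 5, -1, 0) ≠ 0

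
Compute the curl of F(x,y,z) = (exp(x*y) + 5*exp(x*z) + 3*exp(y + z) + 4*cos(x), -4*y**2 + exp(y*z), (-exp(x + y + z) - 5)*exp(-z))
(-y*exp(y*z) - exp(x + y), 5*x*exp(x*z) + exp(x + y) + 3*exp(y + z), -x*exp(x*y) - 3*exp(y + z))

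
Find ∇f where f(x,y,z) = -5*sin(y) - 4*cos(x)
(4*sin(x), -5*cos(y), 0)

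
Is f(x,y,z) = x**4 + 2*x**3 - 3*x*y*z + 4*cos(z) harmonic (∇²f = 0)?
No, ∇²f = 12*x*(x + 1) - 4*cos(z)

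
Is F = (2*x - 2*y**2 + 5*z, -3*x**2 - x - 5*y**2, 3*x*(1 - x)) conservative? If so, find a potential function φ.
No, ∇×F = (0, 6*x + 2, -6*x + 4*y - 1) ≠ 0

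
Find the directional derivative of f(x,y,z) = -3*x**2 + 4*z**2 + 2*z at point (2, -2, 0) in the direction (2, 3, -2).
-28*sqrt(17)/17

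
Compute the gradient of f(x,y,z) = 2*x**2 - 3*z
(4*x, 0, -3)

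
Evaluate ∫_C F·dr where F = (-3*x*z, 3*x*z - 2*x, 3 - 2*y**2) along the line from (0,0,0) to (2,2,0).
-4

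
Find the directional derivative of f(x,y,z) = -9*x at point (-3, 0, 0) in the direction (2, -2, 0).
-9*sqrt(2)/2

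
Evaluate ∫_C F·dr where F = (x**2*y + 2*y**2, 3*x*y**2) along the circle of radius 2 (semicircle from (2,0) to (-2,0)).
-64/3 + 4*pi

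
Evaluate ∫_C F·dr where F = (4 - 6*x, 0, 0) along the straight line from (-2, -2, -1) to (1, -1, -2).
21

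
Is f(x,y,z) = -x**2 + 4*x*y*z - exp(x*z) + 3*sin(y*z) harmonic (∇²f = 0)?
No, ∇²f = -x**2*exp(x*z) - 3*y**2*sin(y*z) - z**2*exp(x*z) - 3*z**2*sin(y*z) - 2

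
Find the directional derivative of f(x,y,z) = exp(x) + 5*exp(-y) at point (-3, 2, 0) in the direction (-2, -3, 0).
sqrt(13)*(-2 + 15*E)*exp(-3)/13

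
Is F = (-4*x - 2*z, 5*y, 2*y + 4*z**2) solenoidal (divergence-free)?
No, ∇·F = 8*z + 1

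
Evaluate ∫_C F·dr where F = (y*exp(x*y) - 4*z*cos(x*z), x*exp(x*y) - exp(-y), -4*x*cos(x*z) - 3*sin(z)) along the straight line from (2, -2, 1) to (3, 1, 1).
-exp(2) - 4*sin(3) - exp(-4) + exp(-1) + 4*sin(2) + exp(3)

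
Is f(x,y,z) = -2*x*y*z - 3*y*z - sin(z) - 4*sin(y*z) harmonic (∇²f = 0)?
No, ∇²f = 4*y**2*sin(y*z) + 4*z**2*sin(y*z) + sin(z)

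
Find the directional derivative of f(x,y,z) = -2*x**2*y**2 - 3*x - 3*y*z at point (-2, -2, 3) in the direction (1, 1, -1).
46*sqrt(3)/3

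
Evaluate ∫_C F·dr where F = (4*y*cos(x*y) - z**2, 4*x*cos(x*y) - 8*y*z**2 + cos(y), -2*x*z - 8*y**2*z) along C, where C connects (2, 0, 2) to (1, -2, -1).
-9 - 5*sin(2)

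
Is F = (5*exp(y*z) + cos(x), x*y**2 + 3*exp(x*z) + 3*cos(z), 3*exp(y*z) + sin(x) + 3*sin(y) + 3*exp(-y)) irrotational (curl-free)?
No, ∇×F = (3*((-x*exp(x*z) + z*exp(y*z) + sin(z) + cos(y))*exp(y) - 1)*exp(-y), 5*y*exp(y*z) - cos(x), y**2 + 3*z*exp(x*z) - 5*z*exp(y*z))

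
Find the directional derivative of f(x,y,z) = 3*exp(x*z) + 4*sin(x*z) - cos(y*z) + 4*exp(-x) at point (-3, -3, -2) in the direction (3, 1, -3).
sqrt(19)*(-12*exp(3) + 7*sin(6) + 12*cos(6) + 9*exp(6))/19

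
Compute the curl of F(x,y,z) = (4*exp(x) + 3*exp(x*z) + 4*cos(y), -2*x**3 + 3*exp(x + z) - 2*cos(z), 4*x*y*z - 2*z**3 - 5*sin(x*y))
(4*x*z - 5*x*cos(x*y) - 3*exp(x + z) - 2*sin(z), 3*x*exp(x*z) - 4*y*z + 5*y*cos(x*y), -6*x**2 + 3*exp(x + z) + 4*sin(y))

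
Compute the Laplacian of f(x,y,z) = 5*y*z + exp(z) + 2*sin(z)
exp(z) - 2*sin(z)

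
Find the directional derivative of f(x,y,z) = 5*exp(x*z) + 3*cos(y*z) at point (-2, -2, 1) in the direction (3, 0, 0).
5*exp(-2)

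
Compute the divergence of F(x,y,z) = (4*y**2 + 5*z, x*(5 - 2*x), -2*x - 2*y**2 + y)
0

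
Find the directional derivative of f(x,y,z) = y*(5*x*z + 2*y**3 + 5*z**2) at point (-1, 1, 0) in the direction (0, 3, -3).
13*sqrt(2)/2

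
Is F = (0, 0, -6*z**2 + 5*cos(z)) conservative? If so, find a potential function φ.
Yes, F is conservative. φ = -2*z**3 + 5*sin(z)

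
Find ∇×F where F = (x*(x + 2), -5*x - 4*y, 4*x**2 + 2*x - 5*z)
(0, -8*x - 2, -5)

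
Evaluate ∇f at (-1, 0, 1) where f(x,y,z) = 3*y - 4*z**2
(0, 3, -8)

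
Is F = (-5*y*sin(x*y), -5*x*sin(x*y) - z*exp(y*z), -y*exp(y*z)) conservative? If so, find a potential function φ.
Yes, F is conservative. φ = -exp(y*z) + 5*cos(x*y)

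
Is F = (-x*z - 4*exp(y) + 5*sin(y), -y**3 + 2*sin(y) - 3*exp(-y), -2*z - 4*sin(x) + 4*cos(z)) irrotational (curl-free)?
No, ∇×F = (0, -x + 4*cos(x), 4*exp(y) - 5*cos(y))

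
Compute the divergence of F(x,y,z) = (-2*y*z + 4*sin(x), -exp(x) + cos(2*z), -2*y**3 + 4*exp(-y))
4*cos(x)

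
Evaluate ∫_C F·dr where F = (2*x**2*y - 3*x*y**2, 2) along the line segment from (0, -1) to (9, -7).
-11931/2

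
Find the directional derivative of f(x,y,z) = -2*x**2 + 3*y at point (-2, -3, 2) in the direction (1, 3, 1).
17*sqrt(11)/11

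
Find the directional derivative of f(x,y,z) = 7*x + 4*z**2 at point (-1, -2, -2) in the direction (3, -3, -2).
53*sqrt(22)/22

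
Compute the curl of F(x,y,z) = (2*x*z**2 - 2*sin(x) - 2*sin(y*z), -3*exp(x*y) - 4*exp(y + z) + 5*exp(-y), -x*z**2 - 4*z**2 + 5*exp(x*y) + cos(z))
(5*x*exp(x*y) + 4*exp(y + z), 4*x*z - 5*y*exp(x*y) - 2*y*cos(y*z) + z**2, -3*y*exp(x*y) + 2*z*cos(y*z))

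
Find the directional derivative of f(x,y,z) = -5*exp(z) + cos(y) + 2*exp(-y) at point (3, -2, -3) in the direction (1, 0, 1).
-5*sqrt(2)*exp(-3)/2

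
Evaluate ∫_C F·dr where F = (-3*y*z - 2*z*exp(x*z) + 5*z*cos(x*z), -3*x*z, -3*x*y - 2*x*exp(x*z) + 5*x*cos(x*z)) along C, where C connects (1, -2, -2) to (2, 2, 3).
-2*exp(6) - 24 + 5*sin(6) + 2*exp(-2) + 5*sin(2)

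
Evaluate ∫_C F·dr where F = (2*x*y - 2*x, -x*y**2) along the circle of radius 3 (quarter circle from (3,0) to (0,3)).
-81*pi/16 - 9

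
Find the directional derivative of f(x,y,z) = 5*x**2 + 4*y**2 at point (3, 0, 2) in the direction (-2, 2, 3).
-60*sqrt(17)/17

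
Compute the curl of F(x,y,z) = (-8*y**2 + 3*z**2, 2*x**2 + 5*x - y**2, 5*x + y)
(1, 6*z - 5, 4*x + 16*y + 5)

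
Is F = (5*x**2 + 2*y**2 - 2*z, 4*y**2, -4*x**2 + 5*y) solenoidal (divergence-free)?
No, ∇·F = 10*x + 8*y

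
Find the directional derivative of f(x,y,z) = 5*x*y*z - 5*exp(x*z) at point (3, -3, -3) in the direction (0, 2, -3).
45*sqrt(13)*(1 + exp(9))*exp(-9)/13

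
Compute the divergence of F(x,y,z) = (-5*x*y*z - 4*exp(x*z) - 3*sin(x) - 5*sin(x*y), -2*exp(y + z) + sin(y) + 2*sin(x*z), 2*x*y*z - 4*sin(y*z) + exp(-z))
2*x*y - 5*y*z - 5*y*cos(x*y) - 4*y*cos(y*z) - 4*z*exp(x*z) - 2*exp(y + z) - 3*cos(x) + cos(y) - exp(-z)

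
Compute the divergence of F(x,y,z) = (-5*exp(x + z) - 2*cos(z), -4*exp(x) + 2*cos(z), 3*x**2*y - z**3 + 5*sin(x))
-3*z**2 - 5*exp(x + z)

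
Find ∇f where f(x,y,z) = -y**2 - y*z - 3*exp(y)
(0, -2*y - z - 3*exp(y), -y)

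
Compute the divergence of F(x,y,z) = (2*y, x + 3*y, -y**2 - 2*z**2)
3 - 4*z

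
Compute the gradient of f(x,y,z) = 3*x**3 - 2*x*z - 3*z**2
(9*x**2 - 2*z, 0, -2*x - 6*z)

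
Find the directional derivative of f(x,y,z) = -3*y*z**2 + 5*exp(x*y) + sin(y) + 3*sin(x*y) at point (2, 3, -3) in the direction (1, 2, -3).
sqrt(14)*(-216 + 2*cos(3) + 21*cos(6) + 35*exp(6))/14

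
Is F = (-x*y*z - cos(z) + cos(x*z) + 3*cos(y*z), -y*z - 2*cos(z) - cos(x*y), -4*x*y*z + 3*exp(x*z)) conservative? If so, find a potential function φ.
No, ∇×F = (-4*x*z + y - 2*sin(z), -x*y - x*sin(x*z) + 4*y*z - 3*y*sin(y*z) - 3*z*exp(x*z) + sin(z), x*z + y*sin(x*y) + 3*z*sin(y*z)) ≠ 0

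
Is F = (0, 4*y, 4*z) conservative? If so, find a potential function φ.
Yes, F is conservative. φ = 2*y**2 + 2*z**2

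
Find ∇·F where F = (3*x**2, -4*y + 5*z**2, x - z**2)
6*x - 2*z - 4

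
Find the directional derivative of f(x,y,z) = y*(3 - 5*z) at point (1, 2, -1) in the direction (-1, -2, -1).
-sqrt(6)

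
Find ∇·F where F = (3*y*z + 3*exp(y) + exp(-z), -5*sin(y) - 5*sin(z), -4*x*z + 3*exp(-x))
-4*x - 5*cos(y)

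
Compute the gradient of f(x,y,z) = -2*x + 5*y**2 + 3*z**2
(-2, 10*y, 6*z)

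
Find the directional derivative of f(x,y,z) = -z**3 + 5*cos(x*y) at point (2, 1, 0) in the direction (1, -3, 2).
25*sqrt(14)*sin(2)/14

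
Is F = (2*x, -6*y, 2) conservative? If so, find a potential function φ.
Yes, F is conservative. φ = x**2 - 3*y**2 + 2*z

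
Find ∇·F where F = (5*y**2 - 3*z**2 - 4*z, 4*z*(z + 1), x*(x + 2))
0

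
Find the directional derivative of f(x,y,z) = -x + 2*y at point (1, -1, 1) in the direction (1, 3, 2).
5*sqrt(14)/14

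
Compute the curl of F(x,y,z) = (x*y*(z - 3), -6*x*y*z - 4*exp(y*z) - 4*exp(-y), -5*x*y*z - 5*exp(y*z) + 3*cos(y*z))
(6*x*y - 5*x*z + 4*y*exp(y*z) - 5*z*exp(y*z) - 3*z*sin(y*z), y*(x + 5*z), -x*(z - 3) - 6*y*z)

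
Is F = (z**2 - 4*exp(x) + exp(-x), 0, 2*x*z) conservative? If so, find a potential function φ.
Yes, F is conservative. φ = x*z**2 - 4*exp(x) - exp(-x)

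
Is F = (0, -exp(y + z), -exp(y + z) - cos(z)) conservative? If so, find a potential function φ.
Yes, F is conservative. φ = -exp(y + z) - sin(z)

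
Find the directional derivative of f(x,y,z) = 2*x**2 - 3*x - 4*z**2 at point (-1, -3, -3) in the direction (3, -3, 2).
27*sqrt(22)/22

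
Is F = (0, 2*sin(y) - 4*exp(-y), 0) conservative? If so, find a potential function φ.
Yes, F is conservative. φ = -2*cos(y) + 4*exp(-y)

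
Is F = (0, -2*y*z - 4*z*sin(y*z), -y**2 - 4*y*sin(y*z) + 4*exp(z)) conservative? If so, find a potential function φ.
Yes, F is conservative. φ = -y**2*z + 4*exp(z) + 4*cos(y*z)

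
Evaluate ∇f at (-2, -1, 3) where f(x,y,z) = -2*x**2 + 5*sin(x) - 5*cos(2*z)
(5*cos(2) + 8, 0, 10*sin(6))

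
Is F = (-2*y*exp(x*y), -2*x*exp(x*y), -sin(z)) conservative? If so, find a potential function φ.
Yes, F is conservative. φ = -2*exp(x*y) + cos(z)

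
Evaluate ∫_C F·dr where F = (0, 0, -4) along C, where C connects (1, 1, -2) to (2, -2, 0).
-8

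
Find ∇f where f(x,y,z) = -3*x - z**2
(-3, 0, -2*z)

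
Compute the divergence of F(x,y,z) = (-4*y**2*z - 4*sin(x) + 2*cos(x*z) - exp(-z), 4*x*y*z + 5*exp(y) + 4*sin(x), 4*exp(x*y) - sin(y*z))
4*x*z - y*cos(y*z) - 2*z*sin(x*z) + 5*exp(y) - 4*cos(x)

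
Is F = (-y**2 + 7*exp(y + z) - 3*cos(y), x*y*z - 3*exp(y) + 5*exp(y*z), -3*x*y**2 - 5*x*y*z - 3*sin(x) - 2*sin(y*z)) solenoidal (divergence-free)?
No, ∇·F = -5*x*y + x*z - 2*y*cos(y*z) + 5*z*exp(y*z) - 3*exp(y)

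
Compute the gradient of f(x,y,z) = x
(1, 0, 0)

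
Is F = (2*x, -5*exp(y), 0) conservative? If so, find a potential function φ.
Yes, F is conservative. φ = x**2 - 5*exp(y)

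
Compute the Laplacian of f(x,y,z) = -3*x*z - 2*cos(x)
2*cos(x)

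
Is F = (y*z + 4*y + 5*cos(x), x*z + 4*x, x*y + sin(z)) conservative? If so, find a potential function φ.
Yes, F is conservative. φ = x*y*z + 4*x*y + 5*sin(x) - cos(z)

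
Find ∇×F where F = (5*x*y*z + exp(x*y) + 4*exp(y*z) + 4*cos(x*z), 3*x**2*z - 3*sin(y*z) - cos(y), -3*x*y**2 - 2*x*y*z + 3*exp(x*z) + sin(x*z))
(-3*x**2 - 6*x*y - 2*x*z + 3*y*cos(y*z), 5*x*y - 4*x*sin(x*z) + 3*y**2 + 2*y*z + 4*y*exp(y*z) - 3*z*exp(x*z) - z*cos(x*z), x*z - x*exp(x*y) - 4*z*exp(y*z))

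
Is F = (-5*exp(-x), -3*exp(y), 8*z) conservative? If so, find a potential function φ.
Yes, F is conservative. φ = 4*z**2 - 3*exp(y) + 5*exp(-x)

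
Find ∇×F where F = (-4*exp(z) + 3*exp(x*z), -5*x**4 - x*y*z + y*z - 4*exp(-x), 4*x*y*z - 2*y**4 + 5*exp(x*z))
(x*y + 4*x*z - 8*y**3 - y, 3*x*exp(x*z) - 4*y*z - 5*z*exp(x*z) - 4*exp(z), -20*x**3 - y*z + 4*exp(-x))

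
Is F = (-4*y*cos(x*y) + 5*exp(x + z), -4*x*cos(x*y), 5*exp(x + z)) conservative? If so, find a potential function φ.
Yes, F is conservative. φ = 5*exp(x + z) - 4*sin(x*y)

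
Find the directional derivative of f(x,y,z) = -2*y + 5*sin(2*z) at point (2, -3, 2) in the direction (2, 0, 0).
0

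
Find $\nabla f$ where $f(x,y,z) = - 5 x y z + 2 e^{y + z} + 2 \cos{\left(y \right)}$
(-5*y*z, -5*x*z + 2*exp(y + z) - 2*sin(y), -5*x*y + 2*exp(y + z))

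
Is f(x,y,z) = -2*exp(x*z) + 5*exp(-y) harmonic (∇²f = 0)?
No, ∇²f = (-2*(x**2 + z**2)*exp(x*z + y) + 5)*exp(-y)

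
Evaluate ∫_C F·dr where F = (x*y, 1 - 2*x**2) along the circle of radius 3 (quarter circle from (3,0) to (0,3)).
-42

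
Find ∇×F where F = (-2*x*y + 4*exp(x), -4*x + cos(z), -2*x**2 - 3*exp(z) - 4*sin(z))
(sin(z), 4*x, 2*x - 4)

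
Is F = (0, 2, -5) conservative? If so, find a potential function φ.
Yes, F is conservative. φ = 2*y - 5*z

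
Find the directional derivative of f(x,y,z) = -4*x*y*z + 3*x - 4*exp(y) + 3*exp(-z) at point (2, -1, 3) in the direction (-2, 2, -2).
sqrt(3)*(-47*exp(3) - 4*exp(2) + 3)*exp(-3)/3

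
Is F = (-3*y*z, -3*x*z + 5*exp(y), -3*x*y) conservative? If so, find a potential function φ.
Yes, F is conservative. φ = -3*x*y*z + 5*exp(y)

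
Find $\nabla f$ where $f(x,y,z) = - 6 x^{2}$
(-12*x, 0, 0)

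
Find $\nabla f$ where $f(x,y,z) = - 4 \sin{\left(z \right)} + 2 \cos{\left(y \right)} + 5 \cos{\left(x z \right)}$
(-5*z*sin(x*z), -2*sin(y), -5*x*sin(x*z) - 4*cos(z))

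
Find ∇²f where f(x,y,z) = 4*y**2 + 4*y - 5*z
8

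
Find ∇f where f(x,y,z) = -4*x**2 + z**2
(-8*x, 0, 2*z)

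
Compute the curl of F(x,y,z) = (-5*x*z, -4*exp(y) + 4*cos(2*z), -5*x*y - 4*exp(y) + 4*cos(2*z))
(-5*x - 4*exp(y) + 8*sin(2*z), -5*x + 5*y, 0)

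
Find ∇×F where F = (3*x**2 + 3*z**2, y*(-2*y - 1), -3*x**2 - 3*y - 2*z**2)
(-3, 6*x + 6*z, 0)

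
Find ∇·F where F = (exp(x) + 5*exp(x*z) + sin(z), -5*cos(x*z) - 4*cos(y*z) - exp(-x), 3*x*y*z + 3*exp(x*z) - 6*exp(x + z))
3*x*y + 3*x*exp(x*z) + 5*z*exp(x*z) + 4*z*sin(y*z) + exp(x) - 6*exp(x + z)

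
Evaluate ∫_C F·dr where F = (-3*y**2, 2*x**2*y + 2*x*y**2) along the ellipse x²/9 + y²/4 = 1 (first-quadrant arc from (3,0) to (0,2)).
3*pi + 42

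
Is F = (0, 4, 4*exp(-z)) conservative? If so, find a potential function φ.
Yes, F is conservative. φ = 4*y - 4*exp(-z)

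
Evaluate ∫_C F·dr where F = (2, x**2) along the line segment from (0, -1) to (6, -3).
-12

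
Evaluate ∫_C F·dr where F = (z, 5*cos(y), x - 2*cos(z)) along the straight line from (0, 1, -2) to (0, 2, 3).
-5*sin(1) - 2*sin(3) + 3*sin(2)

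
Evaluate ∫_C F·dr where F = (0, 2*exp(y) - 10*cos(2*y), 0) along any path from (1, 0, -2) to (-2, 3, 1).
-2 - 5*sin(6) + 2*exp(3)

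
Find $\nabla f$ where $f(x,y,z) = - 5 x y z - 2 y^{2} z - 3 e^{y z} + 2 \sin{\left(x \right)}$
(-5*y*z + 2*cos(x), z*(-5*x - 4*y - 3*exp(y*z)), y*(-5*x - 2*y - 3*exp(y*z)))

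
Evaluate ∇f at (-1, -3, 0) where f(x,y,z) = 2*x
(2, 0, 0)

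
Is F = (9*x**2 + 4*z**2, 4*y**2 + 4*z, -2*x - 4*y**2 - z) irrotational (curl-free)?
No, ∇×F = (-8*y - 4, 8*z + 2, 0)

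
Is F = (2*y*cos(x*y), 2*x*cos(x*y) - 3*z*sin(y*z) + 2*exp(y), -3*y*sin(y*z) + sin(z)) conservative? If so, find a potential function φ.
Yes, F is conservative. φ = 2*exp(y) + 2*sin(x*y) - cos(z) + 3*cos(y*z)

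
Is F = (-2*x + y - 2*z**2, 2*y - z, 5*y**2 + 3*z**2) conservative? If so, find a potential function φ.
No, ∇×F = (10*y + 1, -4*z, -1) ≠ 0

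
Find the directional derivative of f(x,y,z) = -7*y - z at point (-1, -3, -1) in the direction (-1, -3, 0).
21*sqrt(10)/10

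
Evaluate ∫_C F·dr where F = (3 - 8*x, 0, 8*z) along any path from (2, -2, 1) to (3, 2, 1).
-17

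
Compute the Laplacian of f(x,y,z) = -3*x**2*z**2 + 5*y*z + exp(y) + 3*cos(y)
-6*x**2 - 6*z**2 + exp(y) - 3*cos(y)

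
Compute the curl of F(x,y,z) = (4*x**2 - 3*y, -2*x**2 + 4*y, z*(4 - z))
(0, 0, 3 - 4*x)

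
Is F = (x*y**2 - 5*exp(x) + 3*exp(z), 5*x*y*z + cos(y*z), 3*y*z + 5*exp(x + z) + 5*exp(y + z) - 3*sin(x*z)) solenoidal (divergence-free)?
No, ∇·F = 5*x*z - 3*x*cos(x*z) + y**2 + 3*y - z*sin(y*z) - 5*exp(x) + 5*exp(x + z) + 5*exp(y + z)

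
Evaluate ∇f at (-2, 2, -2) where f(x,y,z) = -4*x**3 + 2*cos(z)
(-48, 0, 2*sin(2))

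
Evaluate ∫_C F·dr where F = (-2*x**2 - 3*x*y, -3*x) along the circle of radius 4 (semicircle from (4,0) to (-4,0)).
256/3 - 24*pi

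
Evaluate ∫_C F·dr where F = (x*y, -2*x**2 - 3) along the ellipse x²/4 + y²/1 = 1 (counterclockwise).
0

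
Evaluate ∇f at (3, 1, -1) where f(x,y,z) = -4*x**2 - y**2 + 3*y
(-24, 1, 0)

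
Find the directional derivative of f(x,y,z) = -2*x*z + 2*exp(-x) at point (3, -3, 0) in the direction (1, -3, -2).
sqrt(14)*(-1 + 6*exp(3))*exp(-3)/7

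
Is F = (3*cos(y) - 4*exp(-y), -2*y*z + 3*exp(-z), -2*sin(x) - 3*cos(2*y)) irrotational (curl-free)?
No, ∇×F = (2*y + 6*sin(2*y) + 3*exp(-z), 2*cos(x), 3*sin(y) - 4*exp(-y))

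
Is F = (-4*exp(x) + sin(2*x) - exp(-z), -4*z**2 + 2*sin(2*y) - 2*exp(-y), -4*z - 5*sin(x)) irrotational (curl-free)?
No, ∇×F = (8*z, 5*cos(x) + exp(-z), 0)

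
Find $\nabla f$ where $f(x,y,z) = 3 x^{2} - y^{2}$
(6*x, -2*y, 0)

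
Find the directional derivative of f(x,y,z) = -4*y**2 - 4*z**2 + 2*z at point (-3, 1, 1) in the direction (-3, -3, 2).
6*sqrt(22)/11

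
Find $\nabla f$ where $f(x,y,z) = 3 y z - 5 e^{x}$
(-5*exp(x), 3*z, 3*y)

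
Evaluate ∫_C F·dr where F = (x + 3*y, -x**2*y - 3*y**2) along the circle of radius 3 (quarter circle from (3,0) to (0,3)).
-207/4 - 27*pi/4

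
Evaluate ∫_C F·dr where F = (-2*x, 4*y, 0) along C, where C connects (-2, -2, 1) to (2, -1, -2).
-6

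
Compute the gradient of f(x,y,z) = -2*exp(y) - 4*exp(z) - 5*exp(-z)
(0, -2*exp(y), -9*sinh(z) + cosh(z))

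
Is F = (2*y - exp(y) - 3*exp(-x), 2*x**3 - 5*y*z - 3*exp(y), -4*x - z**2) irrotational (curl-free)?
No, ∇×F = (5*y, 4, 6*x**2 + exp(y) - 2)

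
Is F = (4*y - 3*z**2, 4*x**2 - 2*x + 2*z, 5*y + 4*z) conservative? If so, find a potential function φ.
No, ∇×F = (3, -6*z, 8*x - 6) ≠ 0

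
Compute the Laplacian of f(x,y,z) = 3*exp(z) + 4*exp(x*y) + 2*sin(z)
4*x**2*exp(x*y) + 4*y**2*exp(x*y) + 3*exp(z) - 2*sin(z)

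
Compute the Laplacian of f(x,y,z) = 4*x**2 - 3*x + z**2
10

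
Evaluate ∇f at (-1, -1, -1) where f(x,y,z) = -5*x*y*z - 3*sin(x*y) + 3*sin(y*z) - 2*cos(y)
(-5 + 3*cos(1), -5 - 2*sin(1), -5 - 3*cos(1))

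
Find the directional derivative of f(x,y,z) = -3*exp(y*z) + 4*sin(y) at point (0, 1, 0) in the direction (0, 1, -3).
sqrt(10)*(4*cos(1) + 9)/10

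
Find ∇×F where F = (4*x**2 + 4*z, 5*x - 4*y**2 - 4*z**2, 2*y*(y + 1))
(4*y + 8*z + 2, 4, 5)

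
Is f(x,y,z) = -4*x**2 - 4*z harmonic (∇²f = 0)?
No, ∇²f = -8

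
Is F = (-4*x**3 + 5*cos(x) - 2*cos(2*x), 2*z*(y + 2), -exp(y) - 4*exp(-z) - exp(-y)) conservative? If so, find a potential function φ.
No, ∇×F = (-2*y - 2*sinh(y) - 4, 0, 0) ≠ 0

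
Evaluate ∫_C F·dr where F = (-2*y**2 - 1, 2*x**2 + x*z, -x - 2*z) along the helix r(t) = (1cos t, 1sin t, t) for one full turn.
-3*pi**2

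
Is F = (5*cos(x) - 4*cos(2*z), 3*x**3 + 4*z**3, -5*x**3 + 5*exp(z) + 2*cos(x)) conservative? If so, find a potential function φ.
No, ∇×F = (-12*z**2, 15*x**2 + 2*sin(x) + 8*sin(2*z), 9*x**2) ≠ 0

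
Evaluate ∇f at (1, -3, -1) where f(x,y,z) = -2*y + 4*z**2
(0, -2, -8)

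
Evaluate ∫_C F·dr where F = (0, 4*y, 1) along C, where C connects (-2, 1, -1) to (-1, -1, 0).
1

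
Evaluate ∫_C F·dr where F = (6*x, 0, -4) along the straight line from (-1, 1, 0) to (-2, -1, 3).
-3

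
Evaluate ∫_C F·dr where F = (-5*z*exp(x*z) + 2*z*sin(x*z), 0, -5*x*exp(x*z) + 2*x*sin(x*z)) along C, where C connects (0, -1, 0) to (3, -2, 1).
-5*exp(3) - 2*cos(3) + 7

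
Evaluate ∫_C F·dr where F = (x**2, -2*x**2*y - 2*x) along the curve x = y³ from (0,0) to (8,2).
296/3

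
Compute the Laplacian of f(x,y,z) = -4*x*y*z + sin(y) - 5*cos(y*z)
5*y**2*cos(y*z) + 5*z**2*cos(y*z) - sin(y)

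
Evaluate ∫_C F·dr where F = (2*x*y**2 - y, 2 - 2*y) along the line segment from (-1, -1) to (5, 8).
768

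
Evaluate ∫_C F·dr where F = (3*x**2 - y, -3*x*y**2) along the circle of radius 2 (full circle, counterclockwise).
-8*pi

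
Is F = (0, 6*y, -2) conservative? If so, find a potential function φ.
Yes, F is conservative. φ = 3*y**2 - 2*z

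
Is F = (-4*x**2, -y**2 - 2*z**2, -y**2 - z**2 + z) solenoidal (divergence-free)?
No, ∇·F = -8*x - 2*y - 2*z + 1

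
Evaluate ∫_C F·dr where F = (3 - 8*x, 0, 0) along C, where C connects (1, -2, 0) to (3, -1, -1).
-26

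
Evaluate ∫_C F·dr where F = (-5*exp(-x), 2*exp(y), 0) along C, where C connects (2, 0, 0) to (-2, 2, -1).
-2 - 5*exp(-2) + 7*exp(2)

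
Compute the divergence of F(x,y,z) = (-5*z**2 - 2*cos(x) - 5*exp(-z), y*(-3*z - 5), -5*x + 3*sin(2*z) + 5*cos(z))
-3*z + 2*sin(x) - 5*sin(z) + 6*cos(2*z) - 5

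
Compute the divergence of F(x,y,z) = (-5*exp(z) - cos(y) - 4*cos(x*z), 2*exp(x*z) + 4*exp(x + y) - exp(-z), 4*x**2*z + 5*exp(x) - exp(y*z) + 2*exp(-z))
4*x**2 - y*exp(y*z) + 4*z*sin(x*z) + 4*exp(x + y) - 2*exp(-z)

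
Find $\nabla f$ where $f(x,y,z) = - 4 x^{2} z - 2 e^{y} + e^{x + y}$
(-8*x*z + exp(x + y), (exp(x) - 2)*exp(y), -4*x**2)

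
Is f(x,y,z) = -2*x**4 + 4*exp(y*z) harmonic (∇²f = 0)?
No, ∇²f = -24*x**2 + 4*y**2*exp(y*z) + 4*z**2*exp(y*z)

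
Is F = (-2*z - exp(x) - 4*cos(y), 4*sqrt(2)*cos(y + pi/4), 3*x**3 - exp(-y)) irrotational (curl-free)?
No, ∇×F = (exp(-y), -9*x**2 - 2, -4*sin(y))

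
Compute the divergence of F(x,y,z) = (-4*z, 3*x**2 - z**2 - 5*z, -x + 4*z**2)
8*z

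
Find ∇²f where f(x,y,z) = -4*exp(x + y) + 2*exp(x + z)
-8*exp(x + y) + 4*exp(x + z)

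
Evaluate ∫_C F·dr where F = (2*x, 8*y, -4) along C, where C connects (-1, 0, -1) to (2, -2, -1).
19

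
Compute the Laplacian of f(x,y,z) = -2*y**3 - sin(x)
-12*y + sin(x)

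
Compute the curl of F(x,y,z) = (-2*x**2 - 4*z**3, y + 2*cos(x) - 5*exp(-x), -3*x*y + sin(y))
(-3*x + cos(y), 3*y - 12*z**2, -2*sin(x) + 5*exp(-x))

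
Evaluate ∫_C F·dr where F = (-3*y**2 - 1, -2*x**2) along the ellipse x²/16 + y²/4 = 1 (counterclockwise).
0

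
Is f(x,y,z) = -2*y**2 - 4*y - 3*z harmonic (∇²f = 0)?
No, ∇²f = -4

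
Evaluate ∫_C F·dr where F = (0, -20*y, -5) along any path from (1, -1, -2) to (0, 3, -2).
-80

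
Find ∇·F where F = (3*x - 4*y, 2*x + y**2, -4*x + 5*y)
2*y + 3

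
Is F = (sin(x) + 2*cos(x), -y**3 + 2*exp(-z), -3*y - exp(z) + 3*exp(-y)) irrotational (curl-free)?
No, ∇×F = (-3 + 2*exp(-z) - 3*exp(-y), 0, 0)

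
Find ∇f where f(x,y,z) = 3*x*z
(3*z, 0, 3*x)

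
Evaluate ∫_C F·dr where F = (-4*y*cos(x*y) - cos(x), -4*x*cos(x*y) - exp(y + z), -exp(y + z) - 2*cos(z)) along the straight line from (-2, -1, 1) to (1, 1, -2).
-3*sin(1) - exp(-1) + 1 + 5*sin(2)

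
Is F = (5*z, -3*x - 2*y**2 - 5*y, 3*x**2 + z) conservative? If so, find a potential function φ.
No, ∇×F = (0, 5 - 6*x, -3) ≠ 0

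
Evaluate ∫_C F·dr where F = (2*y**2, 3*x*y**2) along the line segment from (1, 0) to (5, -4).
-640/3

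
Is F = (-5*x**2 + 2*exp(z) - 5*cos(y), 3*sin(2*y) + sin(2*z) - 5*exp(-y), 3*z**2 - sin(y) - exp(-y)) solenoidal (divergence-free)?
No, ∇·F = -10*x + 6*z + 6*cos(2*y) + 5*exp(-y)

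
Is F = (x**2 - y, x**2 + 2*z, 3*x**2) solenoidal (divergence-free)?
No, ∇·F = 2*x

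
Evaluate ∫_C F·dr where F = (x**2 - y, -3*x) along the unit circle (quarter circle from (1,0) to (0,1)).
-pi/2 - 1/3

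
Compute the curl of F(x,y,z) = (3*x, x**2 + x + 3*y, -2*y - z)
(-2, 0, 2*x + 1)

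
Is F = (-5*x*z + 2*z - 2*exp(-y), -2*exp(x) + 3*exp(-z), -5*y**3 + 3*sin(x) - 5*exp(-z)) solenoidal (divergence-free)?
No, ∇·F = -5*z + 5*exp(-z)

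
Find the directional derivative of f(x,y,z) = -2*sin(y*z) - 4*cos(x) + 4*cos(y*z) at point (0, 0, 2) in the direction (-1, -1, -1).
4*sqrt(3)/3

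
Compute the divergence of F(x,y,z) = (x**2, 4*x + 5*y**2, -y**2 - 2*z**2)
2*x + 10*y - 4*z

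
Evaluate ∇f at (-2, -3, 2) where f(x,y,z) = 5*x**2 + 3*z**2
(-20, 0, 12)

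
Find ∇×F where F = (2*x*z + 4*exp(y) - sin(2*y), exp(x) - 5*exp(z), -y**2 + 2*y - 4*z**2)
(-2*y + 5*exp(z) + 2, 2*x, exp(x) - 4*exp(y) + 2*cos(2*y))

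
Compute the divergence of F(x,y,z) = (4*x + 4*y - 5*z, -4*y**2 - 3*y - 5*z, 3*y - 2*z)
-8*y - 1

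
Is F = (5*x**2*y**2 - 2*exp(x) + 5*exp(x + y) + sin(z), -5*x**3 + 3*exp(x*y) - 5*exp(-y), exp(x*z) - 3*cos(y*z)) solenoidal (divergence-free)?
No, ∇·F = 10*x*y**2 + 3*x*exp(x*y) + x*exp(x*z) + 3*y*sin(y*z) - 2*exp(x) + 5*exp(x + y) + 5*exp(-y)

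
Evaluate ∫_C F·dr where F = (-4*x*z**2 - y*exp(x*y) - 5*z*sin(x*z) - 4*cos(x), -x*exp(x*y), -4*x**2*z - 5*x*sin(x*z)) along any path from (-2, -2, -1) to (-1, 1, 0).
-4*sin(2) - exp(-1) - 5*cos(2) + 4*sin(1) + 13 + exp(4)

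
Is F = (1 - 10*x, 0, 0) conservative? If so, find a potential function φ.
Yes, F is conservative. φ = x*(1 - 5*x)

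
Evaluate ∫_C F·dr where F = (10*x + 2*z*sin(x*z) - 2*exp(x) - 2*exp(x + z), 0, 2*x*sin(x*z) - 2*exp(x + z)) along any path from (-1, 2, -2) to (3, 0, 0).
-4*exp(3) + 2*cos(2) + 2*exp(-3) + 2*exp(-1) + 38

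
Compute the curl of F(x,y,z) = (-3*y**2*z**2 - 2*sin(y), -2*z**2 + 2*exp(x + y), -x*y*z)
(z*(4 - x), y*z*(1 - 6*y), 6*y*z**2 + 2*exp(x + y) + 2*cos(y))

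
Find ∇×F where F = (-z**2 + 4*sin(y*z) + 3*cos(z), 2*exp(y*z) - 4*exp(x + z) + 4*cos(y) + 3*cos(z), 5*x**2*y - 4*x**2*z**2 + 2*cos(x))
(5*x**2 - 2*y*exp(y*z) + 4*exp(x + z) + 3*sin(z), -10*x*y + 8*x*z**2 + 4*y*cos(y*z) - 2*z + 2*sin(x) - 3*sin(z), -4*z*cos(y*z) - 4*exp(x + z))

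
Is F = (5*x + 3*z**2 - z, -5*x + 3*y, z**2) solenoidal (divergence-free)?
No, ∇·F = 2*z + 8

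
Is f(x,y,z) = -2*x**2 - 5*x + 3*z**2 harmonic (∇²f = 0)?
No, ∇²f = 2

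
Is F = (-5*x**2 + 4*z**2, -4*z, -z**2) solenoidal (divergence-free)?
No, ∇·F = -10*x - 2*z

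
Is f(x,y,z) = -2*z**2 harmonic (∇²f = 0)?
No, ∇²f = -4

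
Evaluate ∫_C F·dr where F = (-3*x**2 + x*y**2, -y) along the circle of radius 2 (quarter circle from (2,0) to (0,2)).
2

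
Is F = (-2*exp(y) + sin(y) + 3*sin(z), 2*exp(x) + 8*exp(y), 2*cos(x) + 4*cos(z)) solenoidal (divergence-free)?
No, ∇·F = 8*exp(y) - 4*sin(z)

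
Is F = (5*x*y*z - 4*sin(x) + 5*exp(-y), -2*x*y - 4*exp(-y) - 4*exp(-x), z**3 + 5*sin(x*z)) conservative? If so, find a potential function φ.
No, ∇×F = (0, 5*x*y - 5*z*cos(x*z), -5*x*z - 2*y + 5*exp(-y) + 4*exp(-x)) ≠ 0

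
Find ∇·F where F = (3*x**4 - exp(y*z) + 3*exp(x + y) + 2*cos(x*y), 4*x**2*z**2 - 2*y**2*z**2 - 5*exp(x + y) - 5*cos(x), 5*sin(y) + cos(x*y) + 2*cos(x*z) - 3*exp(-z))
(2*(6*x**3 - x*sin(x*z) - 2*y*z**2 - y*sin(x*y) - exp(x + y))*exp(z) + 3)*exp(-z)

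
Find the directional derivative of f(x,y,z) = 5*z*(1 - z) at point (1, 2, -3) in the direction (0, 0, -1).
-35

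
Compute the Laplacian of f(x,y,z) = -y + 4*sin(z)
-4*sin(z)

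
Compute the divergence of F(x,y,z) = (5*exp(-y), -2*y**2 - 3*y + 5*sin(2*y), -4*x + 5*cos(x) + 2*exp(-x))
-4*y + 10*cos(2*y) - 3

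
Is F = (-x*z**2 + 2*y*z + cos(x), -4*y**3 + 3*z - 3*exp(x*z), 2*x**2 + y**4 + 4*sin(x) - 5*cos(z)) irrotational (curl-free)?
No, ∇×F = (3*x*exp(x*z) + 4*y**3 - 3, -2*x*z - 4*x + 2*y - 4*cos(x), z*(-3*exp(x*z) - 2))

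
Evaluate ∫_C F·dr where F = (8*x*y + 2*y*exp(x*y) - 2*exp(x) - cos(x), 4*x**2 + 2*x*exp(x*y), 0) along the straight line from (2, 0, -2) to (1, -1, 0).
-6 - 2*E - sin(1) + 2*exp(-1) + sin(2) + 2*exp(2)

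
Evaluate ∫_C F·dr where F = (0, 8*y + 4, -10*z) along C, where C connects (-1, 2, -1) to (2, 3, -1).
24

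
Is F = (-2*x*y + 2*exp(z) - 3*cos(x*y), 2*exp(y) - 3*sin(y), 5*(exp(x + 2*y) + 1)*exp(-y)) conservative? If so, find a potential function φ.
No, ∇×F = ((5*exp(x + 2*y) - 5)*exp(-y), 2*exp(z) - 5*exp(x + y), x*(2 - 3*sin(x*y))) ≠ 0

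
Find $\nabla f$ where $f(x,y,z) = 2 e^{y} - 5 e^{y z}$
(0, -5*z*exp(y*z) + 2*exp(y), -5*y*exp(y*z))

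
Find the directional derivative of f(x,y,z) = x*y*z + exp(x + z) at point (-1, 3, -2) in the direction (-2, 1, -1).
sqrt(6)*(-3 + 17*exp(3))*exp(-3)/6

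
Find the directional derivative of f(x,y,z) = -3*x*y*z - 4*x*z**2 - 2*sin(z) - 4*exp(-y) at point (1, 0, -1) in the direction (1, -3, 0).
-5*sqrt(10)/2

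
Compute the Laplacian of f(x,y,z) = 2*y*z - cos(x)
cos(x)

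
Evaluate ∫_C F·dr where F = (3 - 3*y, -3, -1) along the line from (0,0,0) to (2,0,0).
6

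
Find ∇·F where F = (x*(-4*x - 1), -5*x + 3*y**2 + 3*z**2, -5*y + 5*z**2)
-8*x + 6*y + 10*z - 1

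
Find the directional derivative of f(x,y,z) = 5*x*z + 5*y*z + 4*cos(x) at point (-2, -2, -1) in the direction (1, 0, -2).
sqrt(5)*(4*sin(2) + 35)/5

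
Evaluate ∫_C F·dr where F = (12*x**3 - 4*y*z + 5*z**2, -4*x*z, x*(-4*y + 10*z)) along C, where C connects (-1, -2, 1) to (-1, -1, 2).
-15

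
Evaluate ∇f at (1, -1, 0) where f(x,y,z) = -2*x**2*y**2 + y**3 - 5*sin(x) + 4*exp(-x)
(-4 - 5*cos(1) - 4*exp(-1), 7, 0)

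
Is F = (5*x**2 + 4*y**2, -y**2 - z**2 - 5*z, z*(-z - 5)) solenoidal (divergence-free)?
No, ∇·F = 10*x - 2*y - 2*z - 5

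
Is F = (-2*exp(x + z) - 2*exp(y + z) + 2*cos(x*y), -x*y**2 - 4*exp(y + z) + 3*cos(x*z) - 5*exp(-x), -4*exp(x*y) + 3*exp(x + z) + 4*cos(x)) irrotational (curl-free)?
No, ∇×F = (-4*x*exp(x*y) + 3*x*sin(x*z) + 4*exp(y + z), 4*y*exp(x*y) - 5*exp(x + z) - 2*exp(y + z) + 4*sin(x), 2*x*sin(x*y) - y**2 - 3*z*sin(x*z) + 2*exp(y + z) + 5*exp(-x))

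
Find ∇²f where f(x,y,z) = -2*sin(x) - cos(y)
2*sin(x) + cos(y)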